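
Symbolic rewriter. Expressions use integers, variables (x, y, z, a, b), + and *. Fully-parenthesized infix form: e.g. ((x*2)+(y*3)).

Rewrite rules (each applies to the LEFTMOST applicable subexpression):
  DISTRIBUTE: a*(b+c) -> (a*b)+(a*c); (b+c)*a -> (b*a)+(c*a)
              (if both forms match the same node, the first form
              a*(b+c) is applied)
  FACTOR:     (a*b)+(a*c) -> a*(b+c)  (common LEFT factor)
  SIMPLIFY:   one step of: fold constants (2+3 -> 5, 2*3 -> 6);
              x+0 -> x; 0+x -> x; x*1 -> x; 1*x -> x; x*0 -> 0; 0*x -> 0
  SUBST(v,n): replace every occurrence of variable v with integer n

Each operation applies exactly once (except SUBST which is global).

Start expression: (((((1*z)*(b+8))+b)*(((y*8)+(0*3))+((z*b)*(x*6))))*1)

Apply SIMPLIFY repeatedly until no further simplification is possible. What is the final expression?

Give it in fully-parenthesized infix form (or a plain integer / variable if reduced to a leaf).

Start: (((((1*z)*(b+8))+b)*(((y*8)+(0*3))+((z*b)*(x*6))))*1)
Step 1: at root: (((((1*z)*(b+8))+b)*(((y*8)+(0*3))+((z*b)*(x*6))))*1) -> ((((1*z)*(b+8))+b)*(((y*8)+(0*3))+((z*b)*(x*6)))); overall: (((((1*z)*(b+8))+b)*(((y*8)+(0*3))+((z*b)*(x*6))))*1) -> ((((1*z)*(b+8))+b)*(((y*8)+(0*3))+((z*b)*(x*6))))
Step 2: at LLL: (1*z) -> z; overall: ((((1*z)*(b+8))+b)*(((y*8)+(0*3))+((z*b)*(x*6)))) -> (((z*(b+8))+b)*(((y*8)+(0*3))+((z*b)*(x*6))))
Step 3: at RLR: (0*3) -> 0; overall: (((z*(b+8))+b)*(((y*8)+(0*3))+((z*b)*(x*6)))) -> (((z*(b+8))+b)*(((y*8)+0)+((z*b)*(x*6))))
Step 4: at RL: ((y*8)+0) -> (y*8); overall: (((z*(b+8))+b)*(((y*8)+0)+((z*b)*(x*6)))) -> (((z*(b+8))+b)*((y*8)+((z*b)*(x*6))))
Fixed point: (((z*(b+8))+b)*((y*8)+((z*b)*(x*6))))

Answer: (((z*(b+8))+b)*((y*8)+((z*b)*(x*6))))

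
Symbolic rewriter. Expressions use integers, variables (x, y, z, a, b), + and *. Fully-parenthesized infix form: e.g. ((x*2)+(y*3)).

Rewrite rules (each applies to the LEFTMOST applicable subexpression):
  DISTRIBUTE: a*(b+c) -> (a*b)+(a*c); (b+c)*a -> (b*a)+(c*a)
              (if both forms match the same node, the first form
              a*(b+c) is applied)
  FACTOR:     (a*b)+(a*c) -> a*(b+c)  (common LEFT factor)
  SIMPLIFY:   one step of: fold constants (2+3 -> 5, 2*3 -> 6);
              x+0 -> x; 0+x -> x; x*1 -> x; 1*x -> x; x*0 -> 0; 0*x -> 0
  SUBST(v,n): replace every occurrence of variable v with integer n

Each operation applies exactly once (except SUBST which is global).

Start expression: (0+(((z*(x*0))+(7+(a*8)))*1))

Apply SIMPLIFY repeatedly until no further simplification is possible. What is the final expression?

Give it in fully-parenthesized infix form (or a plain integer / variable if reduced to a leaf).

Start: (0+(((z*(x*0))+(7+(a*8)))*1))
Step 1: at root: (0+(((z*(x*0))+(7+(a*8)))*1)) -> (((z*(x*0))+(7+(a*8)))*1); overall: (0+(((z*(x*0))+(7+(a*8)))*1)) -> (((z*(x*0))+(7+(a*8)))*1)
Step 2: at root: (((z*(x*0))+(7+(a*8)))*1) -> ((z*(x*0))+(7+(a*8))); overall: (((z*(x*0))+(7+(a*8)))*1) -> ((z*(x*0))+(7+(a*8)))
Step 3: at LR: (x*0) -> 0; overall: ((z*(x*0))+(7+(a*8))) -> ((z*0)+(7+(a*8)))
Step 4: at L: (z*0) -> 0; overall: ((z*0)+(7+(a*8))) -> (0+(7+(a*8)))
Step 5: at root: (0+(7+(a*8))) -> (7+(a*8)); overall: (0+(7+(a*8))) -> (7+(a*8))
Fixed point: (7+(a*8))

Answer: (7+(a*8))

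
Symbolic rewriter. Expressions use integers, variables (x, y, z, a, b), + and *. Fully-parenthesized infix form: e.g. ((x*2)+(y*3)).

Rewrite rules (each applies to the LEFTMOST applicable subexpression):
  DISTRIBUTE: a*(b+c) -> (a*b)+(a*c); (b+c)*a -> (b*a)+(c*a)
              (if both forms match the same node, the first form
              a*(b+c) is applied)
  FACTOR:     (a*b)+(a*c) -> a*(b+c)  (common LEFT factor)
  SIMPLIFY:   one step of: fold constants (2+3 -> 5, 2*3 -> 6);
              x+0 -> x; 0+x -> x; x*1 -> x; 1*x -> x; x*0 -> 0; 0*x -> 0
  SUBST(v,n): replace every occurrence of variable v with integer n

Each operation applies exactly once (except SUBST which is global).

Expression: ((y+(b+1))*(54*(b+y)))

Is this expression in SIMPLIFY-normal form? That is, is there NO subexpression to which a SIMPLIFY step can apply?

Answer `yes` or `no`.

Answer: yes

Derivation:
Expression: ((y+(b+1))*(54*(b+y)))
Scanning for simplifiable subexpressions (pre-order)...
  at root: ((y+(b+1))*(54*(b+y))) (not simplifiable)
  at L: (y+(b+1)) (not simplifiable)
  at LR: (b+1) (not simplifiable)
  at R: (54*(b+y)) (not simplifiable)
  at RR: (b+y) (not simplifiable)
Result: no simplifiable subexpression found -> normal form.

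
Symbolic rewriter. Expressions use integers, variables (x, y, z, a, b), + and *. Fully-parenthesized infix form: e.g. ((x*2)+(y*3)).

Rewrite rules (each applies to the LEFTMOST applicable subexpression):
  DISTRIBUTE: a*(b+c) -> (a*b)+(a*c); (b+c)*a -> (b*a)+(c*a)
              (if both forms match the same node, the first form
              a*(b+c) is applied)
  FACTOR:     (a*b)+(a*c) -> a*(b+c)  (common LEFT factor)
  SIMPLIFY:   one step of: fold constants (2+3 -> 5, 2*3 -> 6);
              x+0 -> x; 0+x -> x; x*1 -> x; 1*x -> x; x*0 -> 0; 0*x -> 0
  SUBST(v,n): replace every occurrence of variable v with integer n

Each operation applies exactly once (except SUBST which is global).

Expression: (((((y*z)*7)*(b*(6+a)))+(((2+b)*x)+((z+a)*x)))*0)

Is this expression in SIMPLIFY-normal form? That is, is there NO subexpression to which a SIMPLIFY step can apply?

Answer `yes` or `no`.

Expression: (((((y*z)*7)*(b*(6+a)))+(((2+b)*x)+((z+a)*x)))*0)
Scanning for simplifiable subexpressions (pre-order)...
  at root: (((((y*z)*7)*(b*(6+a)))+(((2+b)*x)+((z+a)*x)))*0) (SIMPLIFIABLE)
  at L: ((((y*z)*7)*(b*(6+a)))+(((2+b)*x)+((z+a)*x))) (not simplifiable)
  at LL: (((y*z)*7)*(b*(6+a))) (not simplifiable)
  at LLL: ((y*z)*7) (not simplifiable)
  at LLLL: (y*z) (not simplifiable)
  at LLR: (b*(6+a)) (not simplifiable)
  at LLRR: (6+a) (not simplifiable)
  at LR: (((2+b)*x)+((z+a)*x)) (not simplifiable)
  at LRL: ((2+b)*x) (not simplifiable)
  at LRLL: (2+b) (not simplifiable)
  at LRR: ((z+a)*x) (not simplifiable)
  at LRRL: (z+a) (not simplifiable)
Found simplifiable subexpr at path root: (((((y*z)*7)*(b*(6+a)))+(((2+b)*x)+((z+a)*x)))*0)
One SIMPLIFY step would give: 0
-> NOT in normal form.

Answer: no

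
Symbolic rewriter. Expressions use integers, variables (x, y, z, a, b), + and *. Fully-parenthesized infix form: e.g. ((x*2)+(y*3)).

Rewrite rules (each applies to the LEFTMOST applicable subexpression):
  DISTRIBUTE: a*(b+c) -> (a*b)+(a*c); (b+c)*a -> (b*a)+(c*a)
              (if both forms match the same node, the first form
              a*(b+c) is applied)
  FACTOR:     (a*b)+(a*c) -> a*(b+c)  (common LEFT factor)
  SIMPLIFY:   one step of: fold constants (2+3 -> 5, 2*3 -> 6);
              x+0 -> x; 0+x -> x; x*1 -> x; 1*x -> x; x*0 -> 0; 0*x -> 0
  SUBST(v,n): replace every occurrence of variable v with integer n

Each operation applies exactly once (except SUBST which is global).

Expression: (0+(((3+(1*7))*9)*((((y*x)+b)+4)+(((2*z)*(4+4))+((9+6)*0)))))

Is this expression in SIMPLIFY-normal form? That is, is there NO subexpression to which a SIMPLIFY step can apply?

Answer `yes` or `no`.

Expression: (0+(((3+(1*7))*9)*((((y*x)+b)+4)+(((2*z)*(4+4))+((9+6)*0)))))
Scanning for simplifiable subexpressions (pre-order)...
  at root: (0+(((3+(1*7))*9)*((((y*x)+b)+4)+(((2*z)*(4+4))+((9+6)*0))))) (SIMPLIFIABLE)
  at R: (((3+(1*7))*9)*((((y*x)+b)+4)+(((2*z)*(4+4))+((9+6)*0)))) (not simplifiable)
  at RL: ((3+(1*7))*9) (not simplifiable)
  at RLL: (3+(1*7)) (not simplifiable)
  at RLLR: (1*7) (SIMPLIFIABLE)
  at RR: ((((y*x)+b)+4)+(((2*z)*(4+4))+((9+6)*0))) (not simplifiable)
  at RRL: (((y*x)+b)+4) (not simplifiable)
  at RRLL: ((y*x)+b) (not simplifiable)
  at RRLLL: (y*x) (not simplifiable)
  at RRR: (((2*z)*(4+4))+((9+6)*0)) (not simplifiable)
  at RRRL: ((2*z)*(4+4)) (not simplifiable)
  at RRRLL: (2*z) (not simplifiable)
  at RRRLR: (4+4) (SIMPLIFIABLE)
  at RRRR: ((9+6)*0) (SIMPLIFIABLE)
  at RRRRL: (9+6) (SIMPLIFIABLE)
Found simplifiable subexpr at path root: (0+(((3+(1*7))*9)*((((y*x)+b)+4)+(((2*z)*(4+4))+((9+6)*0)))))
One SIMPLIFY step would give: (((3+(1*7))*9)*((((y*x)+b)+4)+(((2*z)*(4+4))+((9+6)*0))))
-> NOT in normal form.

Answer: no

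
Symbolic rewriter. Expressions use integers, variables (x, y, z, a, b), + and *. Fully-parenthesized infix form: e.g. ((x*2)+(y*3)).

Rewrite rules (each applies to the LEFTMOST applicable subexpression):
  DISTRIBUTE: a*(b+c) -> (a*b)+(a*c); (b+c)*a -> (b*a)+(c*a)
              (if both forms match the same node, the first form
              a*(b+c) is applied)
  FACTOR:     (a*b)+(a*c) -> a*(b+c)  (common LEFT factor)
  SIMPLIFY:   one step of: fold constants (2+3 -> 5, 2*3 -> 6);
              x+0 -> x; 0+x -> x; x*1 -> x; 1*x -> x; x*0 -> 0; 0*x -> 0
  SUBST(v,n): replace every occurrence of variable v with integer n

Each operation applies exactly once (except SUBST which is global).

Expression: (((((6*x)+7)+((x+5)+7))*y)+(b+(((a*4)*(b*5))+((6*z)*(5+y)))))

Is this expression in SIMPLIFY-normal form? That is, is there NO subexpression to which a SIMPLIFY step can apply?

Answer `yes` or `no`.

Answer: yes

Derivation:
Expression: (((((6*x)+7)+((x+5)+7))*y)+(b+(((a*4)*(b*5))+((6*z)*(5+y)))))
Scanning for simplifiable subexpressions (pre-order)...
  at root: (((((6*x)+7)+((x+5)+7))*y)+(b+(((a*4)*(b*5))+((6*z)*(5+y))))) (not simplifiable)
  at L: ((((6*x)+7)+((x+5)+7))*y) (not simplifiable)
  at LL: (((6*x)+7)+((x+5)+7)) (not simplifiable)
  at LLL: ((6*x)+7) (not simplifiable)
  at LLLL: (6*x) (not simplifiable)
  at LLR: ((x+5)+7) (not simplifiable)
  at LLRL: (x+5) (not simplifiable)
  at R: (b+(((a*4)*(b*5))+((6*z)*(5+y)))) (not simplifiable)
  at RR: (((a*4)*(b*5))+((6*z)*(5+y))) (not simplifiable)
  at RRL: ((a*4)*(b*5)) (not simplifiable)
  at RRLL: (a*4) (not simplifiable)
  at RRLR: (b*5) (not simplifiable)
  at RRR: ((6*z)*(5+y)) (not simplifiable)
  at RRRL: (6*z) (not simplifiable)
  at RRRR: (5+y) (not simplifiable)
Result: no simplifiable subexpression found -> normal form.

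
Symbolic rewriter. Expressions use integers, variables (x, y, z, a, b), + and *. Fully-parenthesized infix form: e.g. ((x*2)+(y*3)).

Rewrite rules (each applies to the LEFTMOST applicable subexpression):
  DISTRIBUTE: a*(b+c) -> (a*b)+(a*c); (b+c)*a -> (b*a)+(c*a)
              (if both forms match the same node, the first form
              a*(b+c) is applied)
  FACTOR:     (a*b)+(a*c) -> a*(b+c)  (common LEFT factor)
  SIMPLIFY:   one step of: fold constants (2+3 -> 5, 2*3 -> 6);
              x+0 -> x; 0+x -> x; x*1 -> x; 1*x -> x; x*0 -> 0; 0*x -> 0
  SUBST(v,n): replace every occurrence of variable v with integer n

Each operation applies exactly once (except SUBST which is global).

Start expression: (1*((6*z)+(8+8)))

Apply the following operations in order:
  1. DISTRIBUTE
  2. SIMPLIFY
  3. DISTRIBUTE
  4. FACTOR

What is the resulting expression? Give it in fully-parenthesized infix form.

Answer: ((6*z)+(1*(8+8)))

Derivation:
Start: (1*((6*z)+(8+8)))
Apply DISTRIBUTE at root (target: (1*((6*z)+(8+8)))): (1*((6*z)+(8+8))) -> ((1*(6*z))+(1*(8+8)))
Apply SIMPLIFY at L (target: (1*(6*z))): ((1*(6*z))+(1*(8+8))) -> ((6*z)+(1*(8+8)))
Apply DISTRIBUTE at R (target: (1*(8+8))): ((6*z)+(1*(8+8))) -> ((6*z)+((1*8)+(1*8)))
Apply FACTOR at R (target: ((1*8)+(1*8))): ((6*z)+((1*8)+(1*8))) -> ((6*z)+(1*(8+8)))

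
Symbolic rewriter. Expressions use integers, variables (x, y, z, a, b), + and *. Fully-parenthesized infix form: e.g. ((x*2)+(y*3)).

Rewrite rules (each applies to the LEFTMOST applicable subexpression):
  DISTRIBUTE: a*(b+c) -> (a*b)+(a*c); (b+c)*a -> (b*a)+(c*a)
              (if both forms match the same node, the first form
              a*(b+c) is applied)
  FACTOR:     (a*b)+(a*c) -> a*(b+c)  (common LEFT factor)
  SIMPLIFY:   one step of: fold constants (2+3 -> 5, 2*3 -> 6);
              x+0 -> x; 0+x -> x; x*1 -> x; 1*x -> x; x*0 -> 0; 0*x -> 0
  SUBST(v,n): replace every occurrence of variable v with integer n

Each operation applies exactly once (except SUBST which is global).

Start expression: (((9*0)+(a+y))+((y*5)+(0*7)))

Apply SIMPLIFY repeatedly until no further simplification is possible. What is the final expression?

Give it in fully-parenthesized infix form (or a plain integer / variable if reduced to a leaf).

Answer: ((a+y)+(y*5))

Derivation:
Start: (((9*0)+(a+y))+((y*5)+(0*7)))
Step 1: at LL: (9*0) -> 0; overall: (((9*0)+(a+y))+((y*5)+(0*7))) -> ((0+(a+y))+((y*5)+(0*7)))
Step 2: at L: (0+(a+y)) -> (a+y); overall: ((0+(a+y))+((y*5)+(0*7))) -> ((a+y)+((y*5)+(0*7)))
Step 3: at RR: (0*7) -> 0; overall: ((a+y)+((y*5)+(0*7))) -> ((a+y)+((y*5)+0))
Step 4: at R: ((y*5)+0) -> (y*5); overall: ((a+y)+((y*5)+0)) -> ((a+y)+(y*5))
Fixed point: ((a+y)+(y*5))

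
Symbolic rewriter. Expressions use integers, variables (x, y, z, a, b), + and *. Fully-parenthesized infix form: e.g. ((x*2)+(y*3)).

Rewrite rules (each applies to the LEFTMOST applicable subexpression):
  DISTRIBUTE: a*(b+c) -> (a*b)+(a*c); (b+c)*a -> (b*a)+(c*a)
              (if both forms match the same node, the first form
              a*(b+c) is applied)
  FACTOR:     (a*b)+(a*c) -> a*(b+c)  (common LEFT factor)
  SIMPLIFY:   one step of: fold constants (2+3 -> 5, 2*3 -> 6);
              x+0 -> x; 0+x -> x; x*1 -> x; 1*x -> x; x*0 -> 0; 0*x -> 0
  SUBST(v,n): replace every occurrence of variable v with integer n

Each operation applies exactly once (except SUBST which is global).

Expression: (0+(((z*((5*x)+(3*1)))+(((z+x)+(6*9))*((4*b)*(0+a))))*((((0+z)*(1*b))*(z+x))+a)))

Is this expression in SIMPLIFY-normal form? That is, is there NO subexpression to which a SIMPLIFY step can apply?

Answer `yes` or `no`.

Answer: no

Derivation:
Expression: (0+(((z*((5*x)+(3*1)))+(((z+x)+(6*9))*((4*b)*(0+a))))*((((0+z)*(1*b))*(z+x))+a)))
Scanning for simplifiable subexpressions (pre-order)...
  at root: (0+(((z*((5*x)+(3*1)))+(((z+x)+(6*9))*((4*b)*(0+a))))*((((0+z)*(1*b))*(z+x))+a))) (SIMPLIFIABLE)
  at R: (((z*((5*x)+(3*1)))+(((z+x)+(6*9))*((4*b)*(0+a))))*((((0+z)*(1*b))*(z+x))+a)) (not simplifiable)
  at RL: ((z*((5*x)+(3*1)))+(((z+x)+(6*9))*((4*b)*(0+a)))) (not simplifiable)
  at RLL: (z*((5*x)+(3*1))) (not simplifiable)
  at RLLR: ((5*x)+(3*1)) (not simplifiable)
  at RLLRL: (5*x) (not simplifiable)
  at RLLRR: (3*1) (SIMPLIFIABLE)
  at RLR: (((z+x)+(6*9))*((4*b)*(0+a))) (not simplifiable)
  at RLRL: ((z+x)+(6*9)) (not simplifiable)
  at RLRLL: (z+x) (not simplifiable)
  at RLRLR: (6*9) (SIMPLIFIABLE)
  at RLRR: ((4*b)*(0+a)) (not simplifiable)
  at RLRRL: (4*b) (not simplifiable)
  at RLRRR: (0+a) (SIMPLIFIABLE)
  at RR: ((((0+z)*(1*b))*(z+x))+a) (not simplifiable)
  at RRL: (((0+z)*(1*b))*(z+x)) (not simplifiable)
  at RRLL: ((0+z)*(1*b)) (not simplifiable)
  at RRLLL: (0+z) (SIMPLIFIABLE)
  at RRLLR: (1*b) (SIMPLIFIABLE)
  at RRLR: (z+x) (not simplifiable)
Found simplifiable subexpr at path root: (0+(((z*((5*x)+(3*1)))+(((z+x)+(6*9))*((4*b)*(0+a))))*((((0+z)*(1*b))*(z+x))+a)))
One SIMPLIFY step would give: (((z*((5*x)+(3*1)))+(((z+x)+(6*9))*((4*b)*(0+a))))*((((0+z)*(1*b))*(z+x))+a))
-> NOT in normal form.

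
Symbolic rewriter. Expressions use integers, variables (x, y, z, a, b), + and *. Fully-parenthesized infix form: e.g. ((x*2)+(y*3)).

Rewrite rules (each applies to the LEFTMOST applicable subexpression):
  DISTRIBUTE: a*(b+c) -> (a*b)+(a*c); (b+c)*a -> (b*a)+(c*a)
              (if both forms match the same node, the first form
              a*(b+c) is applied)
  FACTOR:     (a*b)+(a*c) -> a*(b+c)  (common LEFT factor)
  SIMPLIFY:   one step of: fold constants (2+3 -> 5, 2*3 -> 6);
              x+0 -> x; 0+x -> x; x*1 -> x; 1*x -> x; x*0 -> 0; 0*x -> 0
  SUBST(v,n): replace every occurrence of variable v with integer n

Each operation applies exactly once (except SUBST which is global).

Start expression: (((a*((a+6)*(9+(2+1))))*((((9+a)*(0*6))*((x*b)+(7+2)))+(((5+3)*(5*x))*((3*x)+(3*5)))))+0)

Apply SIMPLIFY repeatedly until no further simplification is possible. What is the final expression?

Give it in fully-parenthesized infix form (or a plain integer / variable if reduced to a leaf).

Answer: ((a*((a+6)*12))*((8*(5*x))*((3*x)+15)))

Derivation:
Start: (((a*((a+6)*(9+(2+1))))*((((9+a)*(0*6))*((x*b)+(7+2)))+(((5+3)*(5*x))*((3*x)+(3*5)))))+0)
Step 1: at root: (((a*((a+6)*(9+(2+1))))*((((9+a)*(0*6))*((x*b)+(7+2)))+(((5+3)*(5*x))*((3*x)+(3*5)))))+0) -> ((a*((a+6)*(9+(2+1))))*((((9+a)*(0*6))*((x*b)+(7+2)))+(((5+3)*(5*x))*((3*x)+(3*5))))); overall: (((a*((a+6)*(9+(2+1))))*((((9+a)*(0*6))*((x*b)+(7+2)))+(((5+3)*(5*x))*((3*x)+(3*5)))))+0) -> ((a*((a+6)*(9+(2+1))))*((((9+a)*(0*6))*((x*b)+(7+2)))+(((5+3)*(5*x))*((3*x)+(3*5)))))
Step 2: at LRRR: (2+1) -> 3; overall: ((a*((a+6)*(9+(2+1))))*((((9+a)*(0*6))*((x*b)+(7+2)))+(((5+3)*(5*x))*((3*x)+(3*5))))) -> ((a*((a+6)*(9+3)))*((((9+a)*(0*6))*((x*b)+(7+2)))+(((5+3)*(5*x))*((3*x)+(3*5)))))
Step 3: at LRR: (9+3) -> 12; overall: ((a*((a+6)*(9+3)))*((((9+a)*(0*6))*((x*b)+(7+2)))+(((5+3)*(5*x))*((3*x)+(3*5))))) -> ((a*((a+6)*12))*((((9+a)*(0*6))*((x*b)+(7+2)))+(((5+3)*(5*x))*((3*x)+(3*5)))))
Step 4: at RLLR: (0*6) -> 0; overall: ((a*((a+6)*12))*((((9+a)*(0*6))*((x*b)+(7+2)))+(((5+3)*(5*x))*((3*x)+(3*5))))) -> ((a*((a+6)*12))*((((9+a)*0)*((x*b)+(7+2)))+(((5+3)*(5*x))*((3*x)+(3*5)))))
Step 5: at RLL: ((9+a)*0) -> 0; overall: ((a*((a+6)*12))*((((9+a)*0)*((x*b)+(7+2)))+(((5+3)*(5*x))*((3*x)+(3*5))))) -> ((a*((a+6)*12))*((0*((x*b)+(7+2)))+(((5+3)*(5*x))*((3*x)+(3*5)))))
Step 6: at RL: (0*((x*b)+(7+2))) -> 0; overall: ((a*((a+6)*12))*((0*((x*b)+(7+2)))+(((5+3)*(5*x))*((3*x)+(3*5))))) -> ((a*((a+6)*12))*(0+(((5+3)*(5*x))*((3*x)+(3*5)))))
Step 7: at R: (0+(((5+3)*(5*x))*((3*x)+(3*5)))) -> (((5+3)*(5*x))*((3*x)+(3*5))); overall: ((a*((a+6)*12))*(0+(((5+3)*(5*x))*((3*x)+(3*5))))) -> ((a*((a+6)*12))*(((5+3)*(5*x))*((3*x)+(3*5))))
Step 8: at RLL: (5+3) -> 8; overall: ((a*((a+6)*12))*(((5+3)*(5*x))*((3*x)+(3*5)))) -> ((a*((a+6)*12))*((8*(5*x))*((3*x)+(3*5))))
Step 9: at RRR: (3*5) -> 15; overall: ((a*((a+6)*12))*((8*(5*x))*((3*x)+(3*5)))) -> ((a*((a+6)*12))*((8*(5*x))*((3*x)+15)))
Fixed point: ((a*((a+6)*12))*((8*(5*x))*((3*x)+15)))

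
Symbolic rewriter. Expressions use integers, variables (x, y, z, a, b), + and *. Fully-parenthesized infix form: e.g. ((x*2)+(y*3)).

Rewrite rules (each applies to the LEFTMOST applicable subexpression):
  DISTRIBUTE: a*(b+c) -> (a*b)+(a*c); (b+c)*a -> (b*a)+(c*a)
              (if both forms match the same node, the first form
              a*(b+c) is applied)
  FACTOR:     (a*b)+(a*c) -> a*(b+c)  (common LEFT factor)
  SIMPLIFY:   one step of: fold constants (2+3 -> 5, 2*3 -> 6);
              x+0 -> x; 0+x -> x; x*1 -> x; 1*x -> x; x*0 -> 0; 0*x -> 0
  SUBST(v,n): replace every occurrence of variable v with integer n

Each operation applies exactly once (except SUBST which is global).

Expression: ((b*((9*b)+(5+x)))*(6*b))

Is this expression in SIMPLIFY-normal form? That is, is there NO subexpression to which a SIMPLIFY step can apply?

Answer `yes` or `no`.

Expression: ((b*((9*b)+(5+x)))*(6*b))
Scanning for simplifiable subexpressions (pre-order)...
  at root: ((b*((9*b)+(5+x)))*(6*b)) (not simplifiable)
  at L: (b*((9*b)+(5+x))) (not simplifiable)
  at LR: ((9*b)+(5+x)) (not simplifiable)
  at LRL: (9*b) (not simplifiable)
  at LRR: (5+x) (not simplifiable)
  at R: (6*b) (not simplifiable)
Result: no simplifiable subexpression found -> normal form.

Answer: yes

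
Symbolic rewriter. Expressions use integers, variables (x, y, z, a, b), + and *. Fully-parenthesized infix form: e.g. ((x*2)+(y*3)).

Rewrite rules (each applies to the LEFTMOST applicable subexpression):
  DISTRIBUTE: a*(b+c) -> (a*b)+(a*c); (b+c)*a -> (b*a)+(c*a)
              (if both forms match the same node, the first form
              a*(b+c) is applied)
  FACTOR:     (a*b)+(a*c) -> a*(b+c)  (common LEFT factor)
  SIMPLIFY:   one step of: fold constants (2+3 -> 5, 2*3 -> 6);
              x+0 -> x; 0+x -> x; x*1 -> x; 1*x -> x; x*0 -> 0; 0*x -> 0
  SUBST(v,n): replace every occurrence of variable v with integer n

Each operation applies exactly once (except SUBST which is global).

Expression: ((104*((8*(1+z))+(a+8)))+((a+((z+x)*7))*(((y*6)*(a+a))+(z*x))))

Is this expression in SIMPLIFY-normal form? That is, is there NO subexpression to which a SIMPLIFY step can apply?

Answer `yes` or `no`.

Expression: ((104*((8*(1+z))+(a+8)))+((a+((z+x)*7))*(((y*6)*(a+a))+(z*x))))
Scanning for simplifiable subexpressions (pre-order)...
  at root: ((104*((8*(1+z))+(a+8)))+((a+((z+x)*7))*(((y*6)*(a+a))+(z*x)))) (not simplifiable)
  at L: (104*((8*(1+z))+(a+8))) (not simplifiable)
  at LR: ((8*(1+z))+(a+8)) (not simplifiable)
  at LRL: (8*(1+z)) (not simplifiable)
  at LRLR: (1+z) (not simplifiable)
  at LRR: (a+8) (not simplifiable)
  at R: ((a+((z+x)*7))*(((y*6)*(a+a))+(z*x))) (not simplifiable)
  at RL: (a+((z+x)*7)) (not simplifiable)
  at RLR: ((z+x)*7) (not simplifiable)
  at RLRL: (z+x) (not simplifiable)
  at RR: (((y*6)*(a+a))+(z*x)) (not simplifiable)
  at RRL: ((y*6)*(a+a)) (not simplifiable)
  at RRLL: (y*6) (not simplifiable)
  at RRLR: (a+a) (not simplifiable)
  at RRR: (z*x) (not simplifiable)
Result: no simplifiable subexpression found -> normal form.

Answer: yes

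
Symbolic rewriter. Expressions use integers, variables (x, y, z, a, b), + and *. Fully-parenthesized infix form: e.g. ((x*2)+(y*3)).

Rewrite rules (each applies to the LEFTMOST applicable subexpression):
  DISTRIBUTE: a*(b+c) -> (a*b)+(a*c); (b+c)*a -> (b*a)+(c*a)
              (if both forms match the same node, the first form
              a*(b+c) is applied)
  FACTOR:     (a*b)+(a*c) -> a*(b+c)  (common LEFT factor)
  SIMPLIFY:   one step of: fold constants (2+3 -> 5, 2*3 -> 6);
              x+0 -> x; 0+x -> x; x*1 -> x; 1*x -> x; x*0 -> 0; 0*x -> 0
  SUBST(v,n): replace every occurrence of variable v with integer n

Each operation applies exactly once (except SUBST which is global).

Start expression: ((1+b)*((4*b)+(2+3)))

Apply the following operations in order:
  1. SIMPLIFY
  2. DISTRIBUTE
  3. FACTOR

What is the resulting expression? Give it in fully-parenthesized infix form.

Answer: ((1+b)*((4*b)+5))

Derivation:
Start: ((1+b)*((4*b)+(2+3)))
Apply SIMPLIFY at RR (target: (2+3)): ((1+b)*((4*b)+(2+3))) -> ((1+b)*((4*b)+5))
Apply DISTRIBUTE at root (target: ((1+b)*((4*b)+5))): ((1+b)*((4*b)+5)) -> (((1+b)*(4*b))+((1+b)*5))
Apply FACTOR at root (target: (((1+b)*(4*b))+((1+b)*5))): (((1+b)*(4*b))+((1+b)*5)) -> ((1+b)*((4*b)+5))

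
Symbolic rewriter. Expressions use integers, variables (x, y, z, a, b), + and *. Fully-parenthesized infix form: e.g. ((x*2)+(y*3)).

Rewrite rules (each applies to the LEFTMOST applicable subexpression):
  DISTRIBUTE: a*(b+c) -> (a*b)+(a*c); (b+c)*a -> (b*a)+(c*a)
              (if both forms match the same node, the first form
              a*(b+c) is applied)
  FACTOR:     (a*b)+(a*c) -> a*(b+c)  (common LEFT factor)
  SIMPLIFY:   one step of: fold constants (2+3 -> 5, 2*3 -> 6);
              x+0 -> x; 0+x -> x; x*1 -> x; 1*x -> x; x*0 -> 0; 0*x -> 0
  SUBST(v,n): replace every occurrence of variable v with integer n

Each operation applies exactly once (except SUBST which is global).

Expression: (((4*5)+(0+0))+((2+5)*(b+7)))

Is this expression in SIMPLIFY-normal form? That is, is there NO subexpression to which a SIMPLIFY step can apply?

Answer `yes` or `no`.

Expression: (((4*5)+(0+0))+((2+5)*(b+7)))
Scanning for simplifiable subexpressions (pre-order)...
  at root: (((4*5)+(0+0))+((2+5)*(b+7))) (not simplifiable)
  at L: ((4*5)+(0+0)) (not simplifiable)
  at LL: (4*5) (SIMPLIFIABLE)
  at LR: (0+0) (SIMPLIFIABLE)
  at R: ((2+5)*(b+7)) (not simplifiable)
  at RL: (2+5) (SIMPLIFIABLE)
  at RR: (b+7) (not simplifiable)
Found simplifiable subexpr at path LL: (4*5)
One SIMPLIFY step would give: ((20+(0+0))+((2+5)*(b+7)))
-> NOT in normal form.

Answer: no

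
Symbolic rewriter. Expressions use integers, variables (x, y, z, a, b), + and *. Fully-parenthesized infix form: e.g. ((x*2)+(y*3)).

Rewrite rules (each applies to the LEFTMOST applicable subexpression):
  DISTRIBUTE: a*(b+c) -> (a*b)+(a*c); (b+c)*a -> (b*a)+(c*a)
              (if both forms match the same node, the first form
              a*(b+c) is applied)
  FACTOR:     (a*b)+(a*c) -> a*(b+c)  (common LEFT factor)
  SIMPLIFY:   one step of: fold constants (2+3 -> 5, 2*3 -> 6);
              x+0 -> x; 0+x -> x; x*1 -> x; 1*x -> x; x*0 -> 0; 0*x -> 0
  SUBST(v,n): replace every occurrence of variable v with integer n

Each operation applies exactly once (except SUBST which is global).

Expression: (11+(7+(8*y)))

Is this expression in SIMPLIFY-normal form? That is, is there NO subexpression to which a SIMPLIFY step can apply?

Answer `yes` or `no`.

Expression: (11+(7+(8*y)))
Scanning for simplifiable subexpressions (pre-order)...
  at root: (11+(7+(8*y))) (not simplifiable)
  at R: (7+(8*y)) (not simplifiable)
  at RR: (8*y) (not simplifiable)
Result: no simplifiable subexpression found -> normal form.

Answer: yes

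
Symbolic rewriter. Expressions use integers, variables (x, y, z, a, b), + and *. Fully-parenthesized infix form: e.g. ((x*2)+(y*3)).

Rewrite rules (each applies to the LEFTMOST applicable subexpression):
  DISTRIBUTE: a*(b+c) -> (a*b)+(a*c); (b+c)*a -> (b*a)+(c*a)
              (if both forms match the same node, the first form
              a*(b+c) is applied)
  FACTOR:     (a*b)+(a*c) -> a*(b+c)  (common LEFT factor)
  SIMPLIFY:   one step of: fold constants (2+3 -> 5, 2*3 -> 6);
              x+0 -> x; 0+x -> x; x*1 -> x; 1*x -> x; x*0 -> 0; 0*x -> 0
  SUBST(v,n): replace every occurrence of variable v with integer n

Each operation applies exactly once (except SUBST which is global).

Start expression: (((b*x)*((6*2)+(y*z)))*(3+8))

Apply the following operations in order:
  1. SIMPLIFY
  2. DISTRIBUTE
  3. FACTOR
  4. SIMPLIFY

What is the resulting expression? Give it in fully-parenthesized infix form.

Answer: (((b*x)*(12+(y*z)))*11)

Derivation:
Start: (((b*x)*((6*2)+(y*z)))*(3+8))
Apply SIMPLIFY at LRL (target: (6*2)): (((b*x)*((6*2)+(y*z)))*(3+8)) -> (((b*x)*(12+(y*z)))*(3+8))
Apply DISTRIBUTE at root (target: (((b*x)*(12+(y*z)))*(3+8))): (((b*x)*(12+(y*z)))*(3+8)) -> ((((b*x)*(12+(y*z)))*3)+(((b*x)*(12+(y*z)))*8))
Apply FACTOR at root (target: ((((b*x)*(12+(y*z)))*3)+(((b*x)*(12+(y*z)))*8))): ((((b*x)*(12+(y*z)))*3)+(((b*x)*(12+(y*z)))*8)) -> (((b*x)*(12+(y*z)))*(3+8))
Apply SIMPLIFY at R (target: (3+8)): (((b*x)*(12+(y*z)))*(3+8)) -> (((b*x)*(12+(y*z)))*11)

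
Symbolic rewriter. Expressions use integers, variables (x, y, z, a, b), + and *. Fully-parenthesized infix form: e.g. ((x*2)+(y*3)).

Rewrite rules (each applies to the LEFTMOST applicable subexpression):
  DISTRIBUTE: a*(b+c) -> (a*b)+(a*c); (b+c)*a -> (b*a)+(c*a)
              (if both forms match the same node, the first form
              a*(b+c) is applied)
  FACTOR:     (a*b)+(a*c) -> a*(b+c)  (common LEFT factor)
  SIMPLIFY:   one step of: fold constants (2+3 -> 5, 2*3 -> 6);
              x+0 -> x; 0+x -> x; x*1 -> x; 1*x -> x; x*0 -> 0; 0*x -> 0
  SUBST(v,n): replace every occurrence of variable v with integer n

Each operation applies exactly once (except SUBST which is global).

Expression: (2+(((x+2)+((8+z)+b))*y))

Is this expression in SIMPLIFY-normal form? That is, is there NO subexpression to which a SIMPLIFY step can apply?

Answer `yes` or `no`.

Answer: yes

Derivation:
Expression: (2+(((x+2)+((8+z)+b))*y))
Scanning for simplifiable subexpressions (pre-order)...
  at root: (2+(((x+2)+((8+z)+b))*y)) (not simplifiable)
  at R: (((x+2)+((8+z)+b))*y) (not simplifiable)
  at RL: ((x+2)+((8+z)+b)) (not simplifiable)
  at RLL: (x+2) (not simplifiable)
  at RLR: ((8+z)+b) (not simplifiable)
  at RLRL: (8+z) (not simplifiable)
Result: no simplifiable subexpression found -> normal form.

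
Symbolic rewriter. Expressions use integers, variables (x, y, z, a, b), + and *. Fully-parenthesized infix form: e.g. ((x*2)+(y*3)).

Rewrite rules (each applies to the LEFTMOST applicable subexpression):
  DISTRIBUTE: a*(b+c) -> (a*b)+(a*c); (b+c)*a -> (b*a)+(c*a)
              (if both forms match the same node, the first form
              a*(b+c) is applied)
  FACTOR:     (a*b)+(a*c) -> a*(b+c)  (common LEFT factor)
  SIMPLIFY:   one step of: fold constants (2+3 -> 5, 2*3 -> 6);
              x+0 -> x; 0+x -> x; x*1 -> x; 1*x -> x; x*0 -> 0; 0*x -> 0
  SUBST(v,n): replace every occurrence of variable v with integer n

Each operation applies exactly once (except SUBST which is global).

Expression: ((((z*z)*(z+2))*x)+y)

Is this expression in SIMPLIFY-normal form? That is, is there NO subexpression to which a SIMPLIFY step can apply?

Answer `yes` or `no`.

Expression: ((((z*z)*(z+2))*x)+y)
Scanning for simplifiable subexpressions (pre-order)...
  at root: ((((z*z)*(z+2))*x)+y) (not simplifiable)
  at L: (((z*z)*(z+2))*x) (not simplifiable)
  at LL: ((z*z)*(z+2)) (not simplifiable)
  at LLL: (z*z) (not simplifiable)
  at LLR: (z+2) (not simplifiable)
Result: no simplifiable subexpression found -> normal form.

Answer: yes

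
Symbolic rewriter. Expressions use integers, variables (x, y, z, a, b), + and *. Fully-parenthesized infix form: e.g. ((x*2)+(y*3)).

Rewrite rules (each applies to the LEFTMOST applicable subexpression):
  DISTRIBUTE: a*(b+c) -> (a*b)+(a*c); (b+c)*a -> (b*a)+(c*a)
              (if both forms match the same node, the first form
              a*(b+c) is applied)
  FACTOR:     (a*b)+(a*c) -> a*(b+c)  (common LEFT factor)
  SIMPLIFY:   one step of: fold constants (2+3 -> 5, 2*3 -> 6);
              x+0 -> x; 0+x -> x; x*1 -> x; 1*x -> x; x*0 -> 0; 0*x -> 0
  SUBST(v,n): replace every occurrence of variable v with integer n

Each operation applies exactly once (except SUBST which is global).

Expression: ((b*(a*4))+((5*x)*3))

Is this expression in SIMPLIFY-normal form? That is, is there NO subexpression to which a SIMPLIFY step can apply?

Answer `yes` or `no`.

Answer: yes

Derivation:
Expression: ((b*(a*4))+((5*x)*3))
Scanning for simplifiable subexpressions (pre-order)...
  at root: ((b*(a*4))+((5*x)*3)) (not simplifiable)
  at L: (b*(a*4)) (not simplifiable)
  at LR: (a*4) (not simplifiable)
  at R: ((5*x)*3) (not simplifiable)
  at RL: (5*x) (not simplifiable)
Result: no simplifiable subexpression found -> normal form.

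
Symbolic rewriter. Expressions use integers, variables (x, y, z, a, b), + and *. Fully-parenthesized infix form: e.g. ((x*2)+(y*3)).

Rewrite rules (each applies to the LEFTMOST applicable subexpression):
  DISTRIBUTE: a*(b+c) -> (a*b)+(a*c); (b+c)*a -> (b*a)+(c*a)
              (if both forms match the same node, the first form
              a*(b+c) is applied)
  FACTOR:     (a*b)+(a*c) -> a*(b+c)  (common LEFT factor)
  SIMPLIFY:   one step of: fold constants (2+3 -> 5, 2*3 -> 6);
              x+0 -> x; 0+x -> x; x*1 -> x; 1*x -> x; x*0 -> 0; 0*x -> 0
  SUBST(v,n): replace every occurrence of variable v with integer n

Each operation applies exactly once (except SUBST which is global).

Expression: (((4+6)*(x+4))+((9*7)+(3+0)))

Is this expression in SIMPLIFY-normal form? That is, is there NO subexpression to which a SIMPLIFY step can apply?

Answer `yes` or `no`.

Expression: (((4+6)*(x+4))+((9*7)+(3+0)))
Scanning for simplifiable subexpressions (pre-order)...
  at root: (((4+6)*(x+4))+((9*7)+(3+0))) (not simplifiable)
  at L: ((4+6)*(x+4)) (not simplifiable)
  at LL: (4+6) (SIMPLIFIABLE)
  at LR: (x+4) (not simplifiable)
  at R: ((9*7)+(3+0)) (not simplifiable)
  at RL: (9*7) (SIMPLIFIABLE)
  at RR: (3+0) (SIMPLIFIABLE)
Found simplifiable subexpr at path LL: (4+6)
One SIMPLIFY step would give: ((10*(x+4))+((9*7)+(3+0)))
-> NOT in normal form.

Answer: no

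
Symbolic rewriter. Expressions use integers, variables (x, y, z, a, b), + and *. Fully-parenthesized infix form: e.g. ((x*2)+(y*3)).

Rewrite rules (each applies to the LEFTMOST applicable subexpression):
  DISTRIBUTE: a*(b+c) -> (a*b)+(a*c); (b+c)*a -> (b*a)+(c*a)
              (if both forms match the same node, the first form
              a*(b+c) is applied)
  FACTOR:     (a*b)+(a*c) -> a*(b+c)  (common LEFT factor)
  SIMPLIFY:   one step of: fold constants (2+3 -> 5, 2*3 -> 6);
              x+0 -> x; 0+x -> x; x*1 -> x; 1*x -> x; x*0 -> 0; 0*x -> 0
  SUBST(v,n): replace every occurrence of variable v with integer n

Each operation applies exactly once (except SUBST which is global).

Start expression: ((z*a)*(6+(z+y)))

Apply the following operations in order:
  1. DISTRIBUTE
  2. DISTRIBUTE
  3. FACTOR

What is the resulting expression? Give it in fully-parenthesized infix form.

Start: ((z*a)*(6+(z+y)))
Apply DISTRIBUTE at root (target: ((z*a)*(6+(z+y)))): ((z*a)*(6+(z+y))) -> (((z*a)*6)+((z*a)*(z+y)))
Apply DISTRIBUTE at R (target: ((z*a)*(z+y))): (((z*a)*6)+((z*a)*(z+y))) -> (((z*a)*6)+(((z*a)*z)+((z*a)*y)))
Apply FACTOR at R (target: (((z*a)*z)+((z*a)*y))): (((z*a)*6)+(((z*a)*z)+((z*a)*y))) -> (((z*a)*6)+((z*a)*(z+y)))

Answer: (((z*a)*6)+((z*a)*(z+y)))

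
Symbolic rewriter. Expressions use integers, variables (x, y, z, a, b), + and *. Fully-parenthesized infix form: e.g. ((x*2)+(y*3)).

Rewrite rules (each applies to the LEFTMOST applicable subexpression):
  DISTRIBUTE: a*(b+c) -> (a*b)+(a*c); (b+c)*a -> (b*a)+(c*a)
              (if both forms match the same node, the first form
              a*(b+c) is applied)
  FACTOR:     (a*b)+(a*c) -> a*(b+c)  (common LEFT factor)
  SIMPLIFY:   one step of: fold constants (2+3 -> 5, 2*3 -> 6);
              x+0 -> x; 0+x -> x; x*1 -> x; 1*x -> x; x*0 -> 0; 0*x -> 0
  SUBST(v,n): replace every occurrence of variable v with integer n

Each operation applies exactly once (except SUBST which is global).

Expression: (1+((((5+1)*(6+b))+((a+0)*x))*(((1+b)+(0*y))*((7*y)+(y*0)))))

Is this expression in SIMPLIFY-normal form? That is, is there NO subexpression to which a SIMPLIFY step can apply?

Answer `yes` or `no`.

Expression: (1+((((5+1)*(6+b))+((a+0)*x))*(((1+b)+(0*y))*((7*y)+(y*0)))))
Scanning for simplifiable subexpressions (pre-order)...
  at root: (1+((((5+1)*(6+b))+((a+0)*x))*(((1+b)+(0*y))*((7*y)+(y*0))))) (not simplifiable)
  at R: ((((5+1)*(6+b))+((a+0)*x))*(((1+b)+(0*y))*((7*y)+(y*0)))) (not simplifiable)
  at RL: (((5+1)*(6+b))+((a+0)*x)) (not simplifiable)
  at RLL: ((5+1)*(6+b)) (not simplifiable)
  at RLLL: (5+1) (SIMPLIFIABLE)
  at RLLR: (6+b) (not simplifiable)
  at RLR: ((a+0)*x) (not simplifiable)
  at RLRL: (a+0) (SIMPLIFIABLE)
  at RR: (((1+b)+(0*y))*((7*y)+(y*0))) (not simplifiable)
  at RRL: ((1+b)+(0*y)) (not simplifiable)
  at RRLL: (1+b) (not simplifiable)
  at RRLR: (0*y) (SIMPLIFIABLE)
  at RRR: ((7*y)+(y*0)) (not simplifiable)
  at RRRL: (7*y) (not simplifiable)
  at RRRR: (y*0) (SIMPLIFIABLE)
Found simplifiable subexpr at path RLLL: (5+1)
One SIMPLIFY step would give: (1+(((6*(6+b))+((a+0)*x))*(((1+b)+(0*y))*((7*y)+(y*0)))))
-> NOT in normal form.

Answer: no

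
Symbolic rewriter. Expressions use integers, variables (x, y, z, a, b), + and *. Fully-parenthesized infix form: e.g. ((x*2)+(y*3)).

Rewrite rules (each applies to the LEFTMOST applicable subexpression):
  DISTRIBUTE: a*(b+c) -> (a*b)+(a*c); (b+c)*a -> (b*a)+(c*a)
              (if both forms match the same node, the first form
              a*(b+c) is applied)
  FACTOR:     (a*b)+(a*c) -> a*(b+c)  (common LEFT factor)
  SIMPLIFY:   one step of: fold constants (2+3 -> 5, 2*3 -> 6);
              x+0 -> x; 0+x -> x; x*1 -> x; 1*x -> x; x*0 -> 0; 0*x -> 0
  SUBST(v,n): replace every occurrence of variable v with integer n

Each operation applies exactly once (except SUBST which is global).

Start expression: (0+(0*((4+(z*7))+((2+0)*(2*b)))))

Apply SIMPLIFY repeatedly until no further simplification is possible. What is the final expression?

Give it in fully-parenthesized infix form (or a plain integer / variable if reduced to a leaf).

Start: (0+(0*((4+(z*7))+((2+0)*(2*b)))))
Step 1: at root: (0+(0*((4+(z*7))+((2+0)*(2*b))))) -> (0*((4+(z*7))+((2+0)*(2*b)))); overall: (0+(0*((4+(z*7))+((2+0)*(2*b))))) -> (0*((4+(z*7))+((2+0)*(2*b))))
Step 2: at root: (0*((4+(z*7))+((2+0)*(2*b)))) -> 0; overall: (0*((4+(z*7))+((2+0)*(2*b)))) -> 0
Fixed point: 0

Answer: 0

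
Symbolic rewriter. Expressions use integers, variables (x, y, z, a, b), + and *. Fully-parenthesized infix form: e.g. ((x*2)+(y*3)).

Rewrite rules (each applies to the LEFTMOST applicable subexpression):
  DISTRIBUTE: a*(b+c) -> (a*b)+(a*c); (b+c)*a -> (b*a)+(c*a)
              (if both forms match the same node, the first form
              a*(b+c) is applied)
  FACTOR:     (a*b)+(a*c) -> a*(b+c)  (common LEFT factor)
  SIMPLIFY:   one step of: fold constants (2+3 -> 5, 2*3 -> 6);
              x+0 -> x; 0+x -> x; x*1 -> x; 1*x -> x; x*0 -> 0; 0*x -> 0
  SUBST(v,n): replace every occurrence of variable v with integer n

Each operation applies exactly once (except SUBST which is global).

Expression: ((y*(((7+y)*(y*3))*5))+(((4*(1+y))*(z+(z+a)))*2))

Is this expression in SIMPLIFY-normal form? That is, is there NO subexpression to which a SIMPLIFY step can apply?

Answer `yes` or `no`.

Expression: ((y*(((7+y)*(y*3))*5))+(((4*(1+y))*(z+(z+a)))*2))
Scanning for simplifiable subexpressions (pre-order)...
  at root: ((y*(((7+y)*(y*3))*5))+(((4*(1+y))*(z+(z+a)))*2)) (not simplifiable)
  at L: (y*(((7+y)*(y*3))*5)) (not simplifiable)
  at LR: (((7+y)*(y*3))*5) (not simplifiable)
  at LRL: ((7+y)*(y*3)) (not simplifiable)
  at LRLL: (7+y) (not simplifiable)
  at LRLR: (y*3) (not simplifiable)
  at R: (((4*(1+y))*(z+(z+a)))*2) (not simplifiable)
  at RL: ((4*(1+y))*(z+(z+a))) (not simplifiable)
  at RLL: (4*(1+y)) (not simplifiable)
  at RLLR: (1+y) (not simplifiable)
  at RLR: (z+(z+a)) (not simplifiable)
  at RLRR: (z+a) (not simplifiable)
Result: no simplifiable subexpression found -> normal form.

Answer: yes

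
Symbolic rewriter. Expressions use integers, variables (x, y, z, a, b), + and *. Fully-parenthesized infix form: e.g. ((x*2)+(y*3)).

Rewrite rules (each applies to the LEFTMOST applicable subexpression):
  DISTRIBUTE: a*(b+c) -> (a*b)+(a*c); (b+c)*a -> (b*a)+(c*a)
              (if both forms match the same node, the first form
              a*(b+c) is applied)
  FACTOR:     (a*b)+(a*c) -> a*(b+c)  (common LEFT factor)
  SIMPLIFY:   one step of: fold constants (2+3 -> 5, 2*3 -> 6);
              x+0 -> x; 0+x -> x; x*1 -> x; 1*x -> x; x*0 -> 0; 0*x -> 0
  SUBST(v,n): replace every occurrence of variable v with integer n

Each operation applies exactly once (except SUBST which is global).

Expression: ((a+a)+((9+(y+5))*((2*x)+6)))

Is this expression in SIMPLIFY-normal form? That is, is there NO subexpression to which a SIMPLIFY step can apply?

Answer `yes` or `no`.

Answer: yes

Derivation:
Expression: ((a+a)+((9+(y+5))*((2*x)+6)))
Scanning for simplifiable subexpressions (pre-order)...
  at root: ((a+a)+((9+(y+5))*((2*x)+6))) (not simplifiable)
  at L: (a+a) (not simplifiable)
  at R: ((9+(y+5))*((2*x)+6)) (not simplifiable)
  at RL: (9+(y+5)) (not simplifiable)
  at RLR: (y+5) (not simplifiable)
  at RR: ((2*x)+6) (not simplifiable)
  at RRL: (2*x) (not simplifiable)
Result: no simplifiable subexpression found -> normal form.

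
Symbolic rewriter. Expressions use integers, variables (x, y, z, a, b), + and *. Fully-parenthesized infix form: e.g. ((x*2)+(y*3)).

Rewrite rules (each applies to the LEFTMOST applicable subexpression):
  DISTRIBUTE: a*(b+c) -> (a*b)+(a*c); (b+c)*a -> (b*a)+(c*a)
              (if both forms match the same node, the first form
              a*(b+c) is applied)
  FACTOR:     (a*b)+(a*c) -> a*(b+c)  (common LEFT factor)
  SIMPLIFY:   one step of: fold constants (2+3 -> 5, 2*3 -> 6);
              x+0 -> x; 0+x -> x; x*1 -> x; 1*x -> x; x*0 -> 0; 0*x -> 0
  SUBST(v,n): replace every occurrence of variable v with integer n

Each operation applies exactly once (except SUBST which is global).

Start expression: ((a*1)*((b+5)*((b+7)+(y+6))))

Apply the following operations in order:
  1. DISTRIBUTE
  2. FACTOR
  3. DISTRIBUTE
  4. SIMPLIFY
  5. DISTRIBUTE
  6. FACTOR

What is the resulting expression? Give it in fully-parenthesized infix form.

Start: ((a*1)*((b+5)*((b+7)+(y+6))))
Apply DISTRIBUTE at R (target: ((b+5)*((b+7)+(y+6)))): ((a*1)*((b+5)*((b+7)+(y+6)))) -> ((a*1)*(((b+5)*(b+7))+((b+5)*(y+6))))
Apply FACTOR at R (target: (((b+5)*(b+7))+((b+5)*(y+6)))): ((a*1)*(((b+5)*(b+7))+((b+5)*(y+6)))) -> ((a*1)*((b+5)*((b+7)+(y+6))))
Apply DISTRIBUTE at R (target: ((b+5)*((b+7)+(y+6)))): ((a*1)*((b+5)*((b+7)+(y+6)))) -> ((a*1)*(((b+5)*(b+7))+((b+5)*(y+6))))
Apply SIMPLIFY at L (target: (a*1)): ((a*1)*(((b+5)*(b+7))+((b+5)*(y+6)))) -> (a*(((b+5)*(b+7))+((b+5)*(y+6))))
Apply DISTRIBUTE at root (target: (a*(((b+5)*(b+7))+((b+5)*(y+6))))): (a*(((b+5)*(b+7))+((b+5)*(y+6)))) -> ((a*((b+5)*(b+7)))+(a*((b+5)*(y+6))))
Apply FACTOR at root (target: ((a*((b+5)*(b+7)))+(a*((b+5)*(y+6))))): ((a*((b+5)*(b+7)))+(a*((b+5)*(y+6)))) -> (a*(((b+5)*(b+7))+((b+5)*(y+6))))

Answer: (a*(((b+5)*(b+7))+((b+5)*(y+6))))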